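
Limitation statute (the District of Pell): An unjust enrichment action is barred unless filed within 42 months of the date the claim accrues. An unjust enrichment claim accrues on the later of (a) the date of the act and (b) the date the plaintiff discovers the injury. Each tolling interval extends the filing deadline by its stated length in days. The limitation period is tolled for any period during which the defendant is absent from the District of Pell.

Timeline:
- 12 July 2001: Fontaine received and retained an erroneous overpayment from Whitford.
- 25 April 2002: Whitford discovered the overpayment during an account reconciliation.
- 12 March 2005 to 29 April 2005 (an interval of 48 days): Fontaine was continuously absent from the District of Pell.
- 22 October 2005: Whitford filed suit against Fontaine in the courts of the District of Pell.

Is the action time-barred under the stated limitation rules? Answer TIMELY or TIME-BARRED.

TIMELY

The claim accrued on 25 April 2002 — the later of the 12 July 2001 act and the 25 April 2002 discovery.
42 months from 25 April 2002 is 25 October 2005.
The defendant's absence from the jurisdiction from 12 March 2005 to 29 April 2005 tolled the period for 48 days, extending the deadline to 12 December 2005.
Whitford filed on 22 October 2005, before the 12 December 2005 deadline, so the action is timely.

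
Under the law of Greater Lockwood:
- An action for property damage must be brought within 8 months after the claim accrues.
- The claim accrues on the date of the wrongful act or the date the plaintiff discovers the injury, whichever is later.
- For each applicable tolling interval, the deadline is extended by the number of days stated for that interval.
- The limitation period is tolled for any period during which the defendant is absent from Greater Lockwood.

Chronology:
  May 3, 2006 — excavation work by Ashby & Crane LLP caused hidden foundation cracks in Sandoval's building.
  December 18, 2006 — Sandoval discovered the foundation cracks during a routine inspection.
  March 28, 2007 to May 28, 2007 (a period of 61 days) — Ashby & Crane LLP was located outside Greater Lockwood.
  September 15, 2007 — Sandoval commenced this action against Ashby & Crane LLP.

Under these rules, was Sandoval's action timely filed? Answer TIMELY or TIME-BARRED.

Taking the later of the act (May 3, 2006) and discovery (December 18, 2006), the claim accrued on December 18, 2006.
The untolled deadline — 8 months after December 18, 2006 — is August 18, 2007.
The defendant's absence from the jurisdiction from March 28, 2007 to May 28, 2007 tolled the period for 61 days, extending the deadline to October 18, 2007.
The September 15, 2007 filing precedes the October 18, 2007 deadline; the claim is timely.

TIMELY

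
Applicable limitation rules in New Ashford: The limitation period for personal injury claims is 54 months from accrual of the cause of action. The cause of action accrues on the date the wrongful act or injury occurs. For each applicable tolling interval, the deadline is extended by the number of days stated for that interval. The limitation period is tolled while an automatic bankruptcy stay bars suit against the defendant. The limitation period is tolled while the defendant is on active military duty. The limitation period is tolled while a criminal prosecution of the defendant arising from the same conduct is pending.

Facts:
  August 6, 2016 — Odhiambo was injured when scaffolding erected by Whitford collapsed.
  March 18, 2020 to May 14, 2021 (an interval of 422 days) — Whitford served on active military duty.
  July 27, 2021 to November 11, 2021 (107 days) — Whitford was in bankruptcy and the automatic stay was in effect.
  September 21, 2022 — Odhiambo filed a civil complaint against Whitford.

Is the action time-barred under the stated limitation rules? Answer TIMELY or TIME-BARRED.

TIME-BARRED

The claim accrued on August 6, 2016, when the wrongful act occurred.
54 months from August 6, 2016 is February 6, 2021.
The defendant's active military service from March 18, 2020 to May 14, 2021 tolled the period for 422 days, extending the deadline to April 4, 2022.
The period was tolled for 107 days by the automatic bankruptcy stay (July 27, 2021 to November 11, 2021), pushing the deadline to July 20, 2022.
Filing on September 21, 2022 missed the July 20, 2022 deadline — the action is time-barred.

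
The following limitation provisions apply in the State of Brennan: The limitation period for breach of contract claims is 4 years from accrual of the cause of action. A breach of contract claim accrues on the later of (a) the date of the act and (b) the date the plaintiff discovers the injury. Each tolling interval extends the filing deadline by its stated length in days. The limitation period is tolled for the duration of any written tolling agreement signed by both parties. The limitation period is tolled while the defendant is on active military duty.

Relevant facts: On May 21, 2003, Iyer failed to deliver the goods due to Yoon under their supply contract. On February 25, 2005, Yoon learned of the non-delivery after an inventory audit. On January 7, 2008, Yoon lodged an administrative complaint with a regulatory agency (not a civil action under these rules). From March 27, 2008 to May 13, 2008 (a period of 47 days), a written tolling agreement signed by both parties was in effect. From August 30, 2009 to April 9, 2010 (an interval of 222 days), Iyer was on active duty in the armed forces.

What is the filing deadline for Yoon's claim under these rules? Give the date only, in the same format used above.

The claim accrued on February 25, 2005 — the later of the May 21, 2003 act and the February 25, 2005 discovery.
The untolled deadline — 4 years after February 25, 2005 — is February 25, 2009.
The written tolling agreement from March 27, 2008 to May 13, 2008 tolled the period for 47 days, extending the deadline to April 13, 2009.
By the time the defendant's active military service began on August 30, 2009, the limitation period had already expired on April 13, 2009; that interval cannot revive it.
None of the other events listed affects the running of the period under the stated rules.

April 13, 2009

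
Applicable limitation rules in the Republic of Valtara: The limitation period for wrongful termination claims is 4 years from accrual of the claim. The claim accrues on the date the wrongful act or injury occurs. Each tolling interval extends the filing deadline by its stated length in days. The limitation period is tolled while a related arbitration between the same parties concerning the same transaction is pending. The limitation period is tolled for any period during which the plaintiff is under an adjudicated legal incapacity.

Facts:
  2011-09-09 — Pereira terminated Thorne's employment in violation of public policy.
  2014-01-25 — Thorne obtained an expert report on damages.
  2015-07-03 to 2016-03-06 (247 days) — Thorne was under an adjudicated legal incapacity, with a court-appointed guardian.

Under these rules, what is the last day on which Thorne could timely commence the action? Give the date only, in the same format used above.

The claim accrued on 2011-09-09, when the wrongful act occurred.
The untolled deadline — 4 years after 2011-09-09 — is 2015-09-09.
The period was tolled for 247 days by the plaintiff's legal incapacity (2015-07-03 to 2016-03-06), pushing the deadline to 2016-05-13.
Nothing else in the chronology tolls or restarts the period.

2016-05-13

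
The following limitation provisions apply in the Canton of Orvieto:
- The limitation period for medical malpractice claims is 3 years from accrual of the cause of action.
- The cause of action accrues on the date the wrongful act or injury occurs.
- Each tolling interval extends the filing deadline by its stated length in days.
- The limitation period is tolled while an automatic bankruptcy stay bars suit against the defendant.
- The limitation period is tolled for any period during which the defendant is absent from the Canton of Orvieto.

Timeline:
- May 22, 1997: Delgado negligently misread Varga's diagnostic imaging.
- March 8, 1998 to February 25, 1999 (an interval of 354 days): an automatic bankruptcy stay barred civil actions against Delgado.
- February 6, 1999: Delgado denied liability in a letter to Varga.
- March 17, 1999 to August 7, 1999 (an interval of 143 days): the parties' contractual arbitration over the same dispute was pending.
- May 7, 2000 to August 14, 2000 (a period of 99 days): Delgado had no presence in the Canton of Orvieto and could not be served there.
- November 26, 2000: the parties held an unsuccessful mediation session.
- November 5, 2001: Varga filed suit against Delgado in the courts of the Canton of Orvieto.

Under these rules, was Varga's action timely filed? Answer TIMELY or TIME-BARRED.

TIME-BARRED

The limitation period began to run on May 22, 1997.
Adding the 3 years base period to May 22, 1997 gives a deadline of May 22, 2000, before any tolling.
The automatic bankruptcy stay from March 8, 1998 to February 25, 1999 tolled the period for 354 days, extending the deadline to May 11, 2001.
Because the defendant's absence from the jurisdiction ran from May 7, 2000 to August 14, 2000, the deadline is extended by 99 days to August 18, 2001.
No stated provision tolls the period for a pending arbitration, so the interval from March 17, 1999 to August 7, 1999 has no effect on the deadline.
The other events in the timeline have no effect on the limitation period under the stated rules.
Filing on November 5, 2001 missed the August 18, 2001 deadline — the action is time-barred.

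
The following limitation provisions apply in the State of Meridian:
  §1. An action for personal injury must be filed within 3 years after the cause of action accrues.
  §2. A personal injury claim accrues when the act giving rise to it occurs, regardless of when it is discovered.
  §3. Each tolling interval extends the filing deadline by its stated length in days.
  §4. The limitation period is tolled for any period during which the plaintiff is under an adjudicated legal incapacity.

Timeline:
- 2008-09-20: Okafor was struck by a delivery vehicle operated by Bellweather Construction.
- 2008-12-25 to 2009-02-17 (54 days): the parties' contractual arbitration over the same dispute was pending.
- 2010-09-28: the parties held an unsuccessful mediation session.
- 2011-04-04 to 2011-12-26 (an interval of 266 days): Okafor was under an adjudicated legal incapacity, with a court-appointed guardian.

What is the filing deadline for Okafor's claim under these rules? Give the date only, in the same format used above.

2012-06-12

The claim accrued on 2008-09-20, when the wrongful act occurred.
3 years from 2008-09-20 is 2011-09-20.
The period was tolled for 266 days by the plaintiff's legal incapacity (2011-04-04 to 2011-12-26), pushing the deadline to 2012-06-12.
Although a pending arbitration ran from 2008-12-25 to 2009-02-17, the stated rules do not make that a tolling event, so it is disregarded.
Nothing else in the chronology tolls or restarts the period.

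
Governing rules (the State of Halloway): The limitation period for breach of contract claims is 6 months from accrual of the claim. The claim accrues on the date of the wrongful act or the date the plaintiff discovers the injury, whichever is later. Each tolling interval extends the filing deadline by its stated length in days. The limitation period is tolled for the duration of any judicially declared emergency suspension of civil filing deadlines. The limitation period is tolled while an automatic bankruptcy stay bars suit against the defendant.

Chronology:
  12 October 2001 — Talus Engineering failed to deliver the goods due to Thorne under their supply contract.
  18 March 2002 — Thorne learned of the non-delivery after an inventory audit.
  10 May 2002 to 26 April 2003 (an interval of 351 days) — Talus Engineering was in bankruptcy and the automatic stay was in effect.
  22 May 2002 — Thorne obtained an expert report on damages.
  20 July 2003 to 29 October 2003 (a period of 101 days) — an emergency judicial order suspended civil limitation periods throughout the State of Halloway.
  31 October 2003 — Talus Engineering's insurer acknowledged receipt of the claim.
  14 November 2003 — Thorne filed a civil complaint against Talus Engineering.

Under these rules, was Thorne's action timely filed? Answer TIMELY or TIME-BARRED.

TIMELY

Because discovery on 18 March 2002 post-dates the 12 October 2001 act, accrual under the later-of rule falls on 18 March 2002.
Adding the 6 months base period to 18 March 2002 gives a deadline of 18 September 2002, before any tolling.
The period was tolled for 351 days by the automatic bankruptcy stay (10 May 2002 to 26 April 2003), pushing the deadline to 4 September 2003.
Because the emergency suspension of filing deadlines ran from 20 July 2003 to 29 October 2003, the deadline is extended by 101 days to 14 December 2003.
None of the other events listed affects the running of the period under the stated rules.
The 14 November 2003 filing precedes the 14 December 2003 deadline; the claim is timely.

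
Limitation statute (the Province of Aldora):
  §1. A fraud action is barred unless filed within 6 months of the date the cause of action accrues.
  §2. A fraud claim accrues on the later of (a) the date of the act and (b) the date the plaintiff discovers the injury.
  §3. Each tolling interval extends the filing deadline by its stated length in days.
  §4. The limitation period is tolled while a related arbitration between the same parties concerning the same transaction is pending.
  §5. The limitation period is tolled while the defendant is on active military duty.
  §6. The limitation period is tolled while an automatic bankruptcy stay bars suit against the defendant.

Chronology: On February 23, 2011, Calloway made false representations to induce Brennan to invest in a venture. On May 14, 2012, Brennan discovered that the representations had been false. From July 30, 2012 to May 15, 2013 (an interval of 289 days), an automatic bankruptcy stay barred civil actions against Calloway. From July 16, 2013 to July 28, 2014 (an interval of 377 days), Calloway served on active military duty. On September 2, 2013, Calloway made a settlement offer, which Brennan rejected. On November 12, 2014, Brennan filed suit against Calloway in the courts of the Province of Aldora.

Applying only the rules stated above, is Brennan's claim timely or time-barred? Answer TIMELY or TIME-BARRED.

TIME-BARRED

The claim accrued on May 14, 2012 — the later of the February 23, 2011 act and the May 14, 2012 discovery.
Adding the 6 months base period to May 14, 2012 gives a deadline of November 14, 2012, before any tolling.
The period was tolled for 289 days by the automatic bankruptcy stay (July 30, 2012 to May 15, 2013), pushing the deadline to August 30, 2013.
Because the defendant's active military service ran from July 16, 2013 to July 28, 2014, the deadline is extended by 377 days to September 11, 2014.
None of the other events listed affects the running of the period under the stated rules.
Brennan filed on November 12, 2014, after the September 11, 2014 deadline, so the action is time-barred.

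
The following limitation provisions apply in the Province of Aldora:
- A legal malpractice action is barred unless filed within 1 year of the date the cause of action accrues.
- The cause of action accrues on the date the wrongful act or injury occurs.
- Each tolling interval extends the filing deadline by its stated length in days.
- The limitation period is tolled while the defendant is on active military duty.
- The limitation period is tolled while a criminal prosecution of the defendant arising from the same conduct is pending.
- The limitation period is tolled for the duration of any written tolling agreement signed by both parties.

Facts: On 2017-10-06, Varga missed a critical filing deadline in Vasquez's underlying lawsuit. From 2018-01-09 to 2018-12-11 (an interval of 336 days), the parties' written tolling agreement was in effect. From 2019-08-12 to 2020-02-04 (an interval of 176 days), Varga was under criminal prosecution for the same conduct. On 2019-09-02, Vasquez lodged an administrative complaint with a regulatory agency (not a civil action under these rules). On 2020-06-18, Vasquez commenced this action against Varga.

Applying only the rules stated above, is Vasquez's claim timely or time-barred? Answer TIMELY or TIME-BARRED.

The cause of action accrued on 2017-10-06, the date of the act.
Adding the 1 year base period to 2017-10-06 gives a deadline of 2018-10-06, before any tolling.
Because the written tolling agreement ran from 2018-01-09 to 2018-12-11, the deadline is extended by 336 days to 2019-09-07.
The period was tolled for 176 days by the pending criminal prosecution (2019-08-12 to 2020-02-04), pushing the deadline to 2020-03-01.
Nothing else in the chronology tolls or restarts the period.
Filing on 2020-06-18 missed the 2020-03-01 deadline — the action is time-barred.

TIME-BARRED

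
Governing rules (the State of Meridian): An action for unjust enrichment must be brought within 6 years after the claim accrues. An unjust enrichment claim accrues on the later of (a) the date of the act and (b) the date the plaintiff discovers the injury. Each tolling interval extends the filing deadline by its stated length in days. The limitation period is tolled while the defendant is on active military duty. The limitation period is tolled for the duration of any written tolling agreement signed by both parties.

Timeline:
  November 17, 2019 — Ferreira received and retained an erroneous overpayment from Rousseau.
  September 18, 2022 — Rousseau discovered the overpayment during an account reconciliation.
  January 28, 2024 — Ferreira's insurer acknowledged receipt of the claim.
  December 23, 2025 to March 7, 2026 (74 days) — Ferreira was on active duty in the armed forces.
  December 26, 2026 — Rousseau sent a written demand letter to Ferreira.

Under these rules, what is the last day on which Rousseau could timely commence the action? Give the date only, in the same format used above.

December 1, 2028

Taking the later of the act (November 17, 2019) and discovery (September 18, 2022), the claim accrued on September 18, 2022.
The untolled deadline — 6 years after September 18, 2022 — is September 18, 2028.
Because the defendant's active military service ran from December 23, 2025 to March 7, 2026, the deadline is extended by 74 days to December 1, 2028.
The other events in the timeline have no effect on the limitation period under the stated rules.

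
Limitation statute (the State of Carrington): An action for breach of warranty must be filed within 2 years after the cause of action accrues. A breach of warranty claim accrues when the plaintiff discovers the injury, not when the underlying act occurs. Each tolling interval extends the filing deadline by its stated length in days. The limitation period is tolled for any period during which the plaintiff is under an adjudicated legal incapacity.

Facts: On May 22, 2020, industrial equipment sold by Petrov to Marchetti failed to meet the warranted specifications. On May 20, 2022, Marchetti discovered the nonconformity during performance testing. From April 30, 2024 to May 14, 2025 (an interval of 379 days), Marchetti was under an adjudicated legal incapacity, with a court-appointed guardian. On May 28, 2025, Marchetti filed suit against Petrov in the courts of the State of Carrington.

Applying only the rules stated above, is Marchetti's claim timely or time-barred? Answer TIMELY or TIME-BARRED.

The claim did not accrue until Marchetti discovered the injury on May 20, 2022; the May 22, 2020 act date does not start the clock under the stated rule.
Adding the 2 years base period to May 20, 2022 gives a deadline of May 20, 2024, before any tolling.
The plaintiff's legal incapacity from April 30, 2024 to May 14, 2025 tolled the period for 379 days, extending the deadline to June 3, 2025.
The May 28, 2025 filing precedes the June 3, 2025 deadline; the claim is timely.

TIMELY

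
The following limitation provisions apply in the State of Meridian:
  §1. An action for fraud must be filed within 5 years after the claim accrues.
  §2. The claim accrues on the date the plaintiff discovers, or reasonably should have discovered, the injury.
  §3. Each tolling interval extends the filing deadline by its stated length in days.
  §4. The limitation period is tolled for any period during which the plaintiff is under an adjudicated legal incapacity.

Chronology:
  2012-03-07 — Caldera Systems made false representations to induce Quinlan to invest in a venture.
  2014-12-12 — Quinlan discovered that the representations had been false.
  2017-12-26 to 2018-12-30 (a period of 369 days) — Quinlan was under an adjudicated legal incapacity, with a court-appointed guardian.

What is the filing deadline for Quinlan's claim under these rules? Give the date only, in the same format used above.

2020-12-15

Under the discovery rule, the claim accrued on 2014-12-12, when Quinlan discovered the injury — not on the 2012-03-07 date of the underlying act.
5 years from 2014-12-12 is 2019-12-12.
The period was tolled for 369 days by the plaintiff's legal incapacity (2017-12-26 to 2018-12-30), pushing the deadline to 2020-12-15.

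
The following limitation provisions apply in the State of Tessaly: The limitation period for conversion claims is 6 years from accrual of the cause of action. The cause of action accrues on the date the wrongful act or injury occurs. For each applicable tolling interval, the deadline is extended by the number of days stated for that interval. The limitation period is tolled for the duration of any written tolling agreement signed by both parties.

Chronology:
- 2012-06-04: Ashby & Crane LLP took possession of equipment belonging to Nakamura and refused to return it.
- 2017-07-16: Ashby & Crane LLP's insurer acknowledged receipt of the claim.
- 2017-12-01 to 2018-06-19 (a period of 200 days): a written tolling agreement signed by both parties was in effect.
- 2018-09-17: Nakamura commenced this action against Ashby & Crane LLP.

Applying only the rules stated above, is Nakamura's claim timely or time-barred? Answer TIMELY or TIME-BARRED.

The limitation period began to run on 2012-06-04.
Adding the 6 years base period to 2012-06-04 gives a deadline of 2018-06-04, before any tolling.
Because the written tolling agreement ran from 2017-12-01 to 2018-06-19, the deadline is extended by 200 days to 2018-12-21.
Nothing else in the chronology tolls or restarts the period.
Filing on 2018-09-17 beat the 2018-12-21 deadline — the action is timely.

TIMELY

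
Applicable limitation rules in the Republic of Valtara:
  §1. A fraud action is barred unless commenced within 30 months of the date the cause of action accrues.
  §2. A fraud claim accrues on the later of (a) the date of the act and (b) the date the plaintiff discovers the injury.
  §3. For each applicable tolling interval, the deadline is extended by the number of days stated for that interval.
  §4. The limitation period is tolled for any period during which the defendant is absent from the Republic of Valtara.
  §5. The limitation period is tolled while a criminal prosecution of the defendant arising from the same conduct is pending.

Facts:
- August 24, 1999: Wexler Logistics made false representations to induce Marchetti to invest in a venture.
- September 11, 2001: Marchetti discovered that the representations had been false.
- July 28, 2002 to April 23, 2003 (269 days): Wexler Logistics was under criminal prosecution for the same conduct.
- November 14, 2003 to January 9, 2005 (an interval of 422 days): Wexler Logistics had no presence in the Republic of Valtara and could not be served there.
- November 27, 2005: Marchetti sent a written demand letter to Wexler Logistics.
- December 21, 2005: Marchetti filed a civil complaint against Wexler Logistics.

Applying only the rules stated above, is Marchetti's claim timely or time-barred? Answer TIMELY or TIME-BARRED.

Taking the later of the act (August 24, 1999) and discovery (September 11, 2001), the claim accrued on September 11, 2001.
Adding the 30 months base period to September 11, 2001 gives a deadline of March 11, 2004, before any tolling.
The period was tolled for 269 days by the pending criminal prosecution (July 28, 2002 to April 23, 2003), pushing the deadline to December 5, 2004.
The period was tolled for 422 days by the defendant's absence from the jurisdiction (November 14, 2003 to January 9, 2005), pushing the deadline to January 31, 2006.
None of the other events listed affects the running of the period under the stated rules.
The December 21, 2005 filing precedes the January 31, 2006 deadline; the claim is timely.

TIMELY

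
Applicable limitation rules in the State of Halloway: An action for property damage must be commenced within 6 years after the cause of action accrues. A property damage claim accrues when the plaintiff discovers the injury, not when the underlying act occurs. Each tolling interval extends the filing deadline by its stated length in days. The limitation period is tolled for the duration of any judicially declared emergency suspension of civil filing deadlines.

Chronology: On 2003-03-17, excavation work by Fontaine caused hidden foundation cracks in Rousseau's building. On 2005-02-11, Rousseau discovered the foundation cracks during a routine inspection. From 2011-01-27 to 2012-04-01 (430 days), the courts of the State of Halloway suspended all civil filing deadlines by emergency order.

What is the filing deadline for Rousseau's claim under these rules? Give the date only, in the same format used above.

2012-04-16

Under the discovery rule, the claim accrued on 2005-02-11, when Rousseau discovered the injury — not on the 2003-03-17 date of the underlying act.
Adding the 6 years base period to 2005-02-11 gives a deadline of 2011-02-11, before any tolling.
The emergency suspension of filing deadlines from 2011-01-27 to 2012-04-01 tolled the period for 430 days, extending the deadline to 2012-04-16.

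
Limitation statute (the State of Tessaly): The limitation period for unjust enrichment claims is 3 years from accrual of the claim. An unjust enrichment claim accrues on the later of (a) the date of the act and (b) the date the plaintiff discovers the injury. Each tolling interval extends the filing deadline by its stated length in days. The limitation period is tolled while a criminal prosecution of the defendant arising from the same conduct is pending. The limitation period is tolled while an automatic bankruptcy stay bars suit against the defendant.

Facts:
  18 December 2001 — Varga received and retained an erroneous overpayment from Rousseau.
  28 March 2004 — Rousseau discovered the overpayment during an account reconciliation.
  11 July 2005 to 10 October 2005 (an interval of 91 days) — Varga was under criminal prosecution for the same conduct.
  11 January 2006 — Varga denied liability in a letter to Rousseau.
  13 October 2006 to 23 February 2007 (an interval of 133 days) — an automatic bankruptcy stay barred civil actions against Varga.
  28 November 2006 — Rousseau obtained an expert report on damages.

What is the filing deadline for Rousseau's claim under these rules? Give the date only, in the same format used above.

7 November 2007

The claim accrued on 28 March 2004 — the later of the 18 December 2001 act and the 28 March 2004 discovery.
The untolled deadline — 3 years after 28 March 2004 — is 28 March 2007.
The pending criminal prosecution from 11 July 2005 to 10 October 2005 tolled the period for 91 days, extending the deadline to 27 June 2007.
Because the automatic bankruptcy stay ran from 13 October 2006 to 23 February 2007, the deadline is extended by 133 days to 7 November 2007.
Nothing else in the chronology tolls or restarts the period.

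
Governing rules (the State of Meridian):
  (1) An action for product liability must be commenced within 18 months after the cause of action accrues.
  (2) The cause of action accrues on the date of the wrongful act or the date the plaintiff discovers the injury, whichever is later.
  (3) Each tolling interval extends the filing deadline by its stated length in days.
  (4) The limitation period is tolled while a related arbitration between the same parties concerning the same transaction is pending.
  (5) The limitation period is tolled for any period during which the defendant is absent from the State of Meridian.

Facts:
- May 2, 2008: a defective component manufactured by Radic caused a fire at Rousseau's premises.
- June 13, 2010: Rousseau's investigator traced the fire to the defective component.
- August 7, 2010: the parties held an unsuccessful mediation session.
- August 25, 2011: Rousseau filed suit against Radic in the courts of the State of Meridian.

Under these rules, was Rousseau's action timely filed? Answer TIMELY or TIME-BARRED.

TIMELY

The claim accrued on June 13, 2010 — the later of the May 2, 2008 act and the June 13, 2010 discovery.
The untolled deadline — 18 months after June 13, 2010 — is December 13, 2011.
Nothing else in the chronology tolls or restarts the period.
Filing on August 25, 2011 beat the December 13, 2011 deadline — the action is timely.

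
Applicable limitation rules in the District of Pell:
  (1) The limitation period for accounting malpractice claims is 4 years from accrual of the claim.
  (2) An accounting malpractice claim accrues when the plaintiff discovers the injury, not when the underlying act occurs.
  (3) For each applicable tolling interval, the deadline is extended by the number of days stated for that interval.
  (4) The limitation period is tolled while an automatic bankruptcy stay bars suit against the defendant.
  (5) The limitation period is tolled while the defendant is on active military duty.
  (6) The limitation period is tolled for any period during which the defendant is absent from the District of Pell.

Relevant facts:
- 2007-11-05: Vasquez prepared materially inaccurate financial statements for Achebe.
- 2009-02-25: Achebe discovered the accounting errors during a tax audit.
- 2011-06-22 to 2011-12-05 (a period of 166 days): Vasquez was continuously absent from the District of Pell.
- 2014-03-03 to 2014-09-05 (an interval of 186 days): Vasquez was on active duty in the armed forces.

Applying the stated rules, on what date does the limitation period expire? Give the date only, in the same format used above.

Under the discovery rule, the claim accrued on 2009-02-25, when Achebe discovered the injury — not on the 2007-11-05 date of the underlying act.
The untolled deadline — 4 years after 2009-02-25 — is 2013-02-25.
The defendant's absence from the jurisdiction from 2011-06-22 to 2011-12-05 tolled the period for 166 days, extending the deadline to 2013-08-10.
The defendant's active military service starting 2014-03-03 came too late — the period had run on 2013-08-10 — and so does not extend the deadline.

2013-08-10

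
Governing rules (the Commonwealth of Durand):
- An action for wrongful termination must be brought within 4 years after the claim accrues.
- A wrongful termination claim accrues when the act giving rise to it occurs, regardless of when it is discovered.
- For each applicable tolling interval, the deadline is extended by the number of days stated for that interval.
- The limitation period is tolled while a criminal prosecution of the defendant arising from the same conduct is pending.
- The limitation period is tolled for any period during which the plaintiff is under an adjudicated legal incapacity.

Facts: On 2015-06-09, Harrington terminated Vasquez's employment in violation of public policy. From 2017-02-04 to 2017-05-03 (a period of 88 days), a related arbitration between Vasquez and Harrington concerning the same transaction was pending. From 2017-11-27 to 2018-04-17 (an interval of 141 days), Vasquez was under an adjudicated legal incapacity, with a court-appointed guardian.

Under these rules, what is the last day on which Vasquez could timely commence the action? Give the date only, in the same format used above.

2019-10-28

The claim accrued on 2015-06-09, the date of the act.
Adding the 4 years base period to 2015-06-09 gives a deadline of 2019-06-09, before any tolling.
The period was tolled for 141 days by the plaintiff's legal incapacity (2017-11-27 to 2018-04-17), pushing the deadline to 2019-10-28.
The pending related arbitration from 2017-02-04 to 2017-05-03 does not toll the period, because no stated rule makes a pending arbitration a tolling event.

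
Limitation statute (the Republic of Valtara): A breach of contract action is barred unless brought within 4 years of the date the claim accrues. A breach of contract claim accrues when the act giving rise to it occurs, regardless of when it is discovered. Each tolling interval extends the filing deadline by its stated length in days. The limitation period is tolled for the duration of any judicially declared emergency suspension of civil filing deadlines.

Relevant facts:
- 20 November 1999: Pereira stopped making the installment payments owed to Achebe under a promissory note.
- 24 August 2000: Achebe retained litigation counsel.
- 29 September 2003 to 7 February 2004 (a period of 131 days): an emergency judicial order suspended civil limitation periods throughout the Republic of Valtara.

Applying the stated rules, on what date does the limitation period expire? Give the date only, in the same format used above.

The limitation period began to run on 20 November 1999.
The untolled deadline — 4 years after 20 November 1999 — is 20 November 2003.
The emergency suspension of filing deadlines from 29 September 2003 to 7 February 2004 tolled the period for 131 days, extending the deadline to 30 March 2004.
None of the other events listed affects the running of the period under the stated rules.

30 March 2004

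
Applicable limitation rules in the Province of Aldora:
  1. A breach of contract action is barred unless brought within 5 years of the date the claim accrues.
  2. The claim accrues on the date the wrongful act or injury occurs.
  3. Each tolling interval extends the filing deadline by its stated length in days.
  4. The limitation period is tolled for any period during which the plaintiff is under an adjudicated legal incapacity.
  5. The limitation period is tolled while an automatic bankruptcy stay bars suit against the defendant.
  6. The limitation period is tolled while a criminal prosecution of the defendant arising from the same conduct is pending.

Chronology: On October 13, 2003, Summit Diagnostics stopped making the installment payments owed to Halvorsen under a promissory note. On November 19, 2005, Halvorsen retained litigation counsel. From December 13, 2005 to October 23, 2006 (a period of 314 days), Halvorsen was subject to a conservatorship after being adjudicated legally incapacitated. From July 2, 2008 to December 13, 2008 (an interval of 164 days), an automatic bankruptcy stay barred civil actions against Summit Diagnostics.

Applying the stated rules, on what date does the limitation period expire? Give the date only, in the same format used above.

February 3, 2010

The claim accrued on October 13, 2003, the date of the act.
The untolled deadline — 5 years after October 13, 2003 — is October 13, 2008.
The plaintiff's legal incapacity from December 13, 2005 to October 23, 2006 tolled the period for 314 days, extending the deadline to August 23, 2009.
The automatic bankruptcy stay from July 2, 2008 to December 13, 2008 tolled the period for 164 days, extending the deadline to February 3, 2010.
None of the other events listed affects the running of the period under the stated rules.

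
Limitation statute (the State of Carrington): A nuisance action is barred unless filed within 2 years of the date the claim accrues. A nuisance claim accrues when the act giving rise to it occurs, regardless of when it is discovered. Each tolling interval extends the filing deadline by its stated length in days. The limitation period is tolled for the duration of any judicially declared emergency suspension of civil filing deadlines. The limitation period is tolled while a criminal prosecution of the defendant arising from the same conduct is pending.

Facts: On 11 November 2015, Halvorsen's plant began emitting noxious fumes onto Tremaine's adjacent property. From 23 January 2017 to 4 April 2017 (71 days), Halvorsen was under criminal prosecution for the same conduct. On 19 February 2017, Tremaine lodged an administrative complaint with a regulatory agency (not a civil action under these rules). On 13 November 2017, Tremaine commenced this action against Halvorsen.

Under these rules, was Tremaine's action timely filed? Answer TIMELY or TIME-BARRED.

TIMELY

The claim accrued on 11 November 2015, the date of the act.
Adding the 2 years base period to 11 November 2015 gives a deadline of 11 November 2017, before any tolling.
The period was tolled for 71 days by the pending criminal prosecution (23 January 2017 to 4 April 2017), pushing the deadline to 21 January 2018.
The other events in the timeline have no effect on the limitation period under the stated rules.
The 13 November 2017 filing precedes the 21 January 2018 deadline; the claim is timely.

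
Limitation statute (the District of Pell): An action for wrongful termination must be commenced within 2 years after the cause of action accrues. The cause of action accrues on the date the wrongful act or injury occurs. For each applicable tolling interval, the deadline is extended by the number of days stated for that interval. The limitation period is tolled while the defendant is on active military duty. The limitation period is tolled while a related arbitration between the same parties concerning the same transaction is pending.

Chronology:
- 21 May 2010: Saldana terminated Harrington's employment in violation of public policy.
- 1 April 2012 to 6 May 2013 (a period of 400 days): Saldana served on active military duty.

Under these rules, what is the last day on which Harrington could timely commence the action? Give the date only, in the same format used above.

25 June 2013

The limitation period began to run on 21 May 2010.
Adding the 2 years base period to 21 May 2010 gives a deadline of 21 May 2012, before any tolling.
The period was tolled for 400 days by the defendant's active military service (1 April 2012 to 6 May 2013), pushing the deadline to 25 June 2013.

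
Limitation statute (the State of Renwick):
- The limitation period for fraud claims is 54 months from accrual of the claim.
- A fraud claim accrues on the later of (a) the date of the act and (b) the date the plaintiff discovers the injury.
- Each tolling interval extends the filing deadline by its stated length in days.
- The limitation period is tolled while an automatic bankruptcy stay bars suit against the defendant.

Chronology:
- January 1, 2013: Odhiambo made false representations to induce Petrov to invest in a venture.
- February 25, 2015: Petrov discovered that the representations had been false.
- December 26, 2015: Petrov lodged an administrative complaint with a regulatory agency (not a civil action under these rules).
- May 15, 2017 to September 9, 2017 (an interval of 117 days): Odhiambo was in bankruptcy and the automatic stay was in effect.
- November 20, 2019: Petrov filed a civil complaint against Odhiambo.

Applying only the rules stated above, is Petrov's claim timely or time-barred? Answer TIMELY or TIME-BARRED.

TIMELY

The claim accrued on February 25, 2015 — the later of the January 1, 2013 act and the February 25, 2015 discovery.
54 months from February 25, 2015 is August 25, 2019.
The period was tolled for 117 days by the automatic bankruptcy stay (May 15, 2017 to September 9, 2017), pushing the deadline to December 20, 2019.
The other events in the timeline have no effect on the limitation period under the stated rules.
Filing on November 20, 2019 beat the December 20, 2019 deadline — the action is timely.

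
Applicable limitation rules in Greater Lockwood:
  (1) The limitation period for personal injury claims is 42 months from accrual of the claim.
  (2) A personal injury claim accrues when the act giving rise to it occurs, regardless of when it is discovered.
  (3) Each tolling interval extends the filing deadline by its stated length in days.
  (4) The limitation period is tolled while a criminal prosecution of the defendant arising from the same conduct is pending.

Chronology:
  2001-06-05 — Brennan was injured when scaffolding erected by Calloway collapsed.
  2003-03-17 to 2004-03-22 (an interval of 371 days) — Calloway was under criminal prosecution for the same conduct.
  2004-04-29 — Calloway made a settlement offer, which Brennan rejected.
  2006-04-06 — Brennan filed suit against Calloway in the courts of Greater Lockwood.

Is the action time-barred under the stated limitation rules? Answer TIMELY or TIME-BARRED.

The claim accrued on 2001-06-05, when the wrongful act occurred.
Adding the 42 months base period to 2001-06-05 gives a deadline of 2004-12-05, before any tolling.
The period was tolled for 371 days by the pending criminal prosecution (2003-03-17 to 2004-03-22), pushing the deadline to 2005-12-11.
None of the other events listed affects the running of the period under the stated rules.
The 2006-04-06 filing falls after the 2005-12-11 deadline; the claim is time-barred.

TIME-BARRED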